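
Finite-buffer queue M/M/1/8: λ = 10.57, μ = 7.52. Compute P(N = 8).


ρ = λ/μ = 10.57/7.52 = 1.4056
P_K = (1−ρ)ρ^K/(1−ρ^(K+1)) = (-0.4056·15.235516)/(1 − 21.414815)
= -6.179298/-20.414815 = 0.302687

Final: 0.302687


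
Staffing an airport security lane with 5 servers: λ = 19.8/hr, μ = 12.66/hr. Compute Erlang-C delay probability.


a = λ/μ = 1.5640; ρ = a/5 = 0.3128
P₀ = 0.208883 (from M/M/c formula)
C(c,a) = [a^c/(c!(1−ρ))]·P₀ = [9.35745/(120·0.6872)]·0.208883
= 0.11347·0.208883 = 0.023703

Final: 0.023703


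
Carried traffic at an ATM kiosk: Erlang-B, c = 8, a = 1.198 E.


B(8,1.198) = 0.00003176 (Erlang-B)
Carried load = a(1 − B) = 1.198·(1 − 0.00003176) = 1.198·0.999968 = 1.1980 E

Final: 1.1980 Erlangs


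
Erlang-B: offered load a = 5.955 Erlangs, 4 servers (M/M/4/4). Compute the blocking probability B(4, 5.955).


B(c,a) = (a^c/c!) / Σ_{k=0}^{c} a^k/k!
a^4/4! = 52.398134
Σ terms (k=0..4): 1.00000 + 5.95500 + 17.73101 + 35.19606 + 52.39813 = 112.280206
B = 52.398134/112.280206 = 0.466673

Final: 0.466673


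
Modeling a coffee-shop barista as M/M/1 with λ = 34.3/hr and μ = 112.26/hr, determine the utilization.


ρ = λ/μ = 34.3/112.26 = 0.3055

Final: 0.3055


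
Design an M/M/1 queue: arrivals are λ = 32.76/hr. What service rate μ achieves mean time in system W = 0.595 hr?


W = 1/(μ−λ) ⇒ μ − λ = 1/W = 1/0.595 = 1.6807
μ = λ + 1/W = 32.76 + 1.6807 = 34.4407 per hr

Final: 34.4407 /hr


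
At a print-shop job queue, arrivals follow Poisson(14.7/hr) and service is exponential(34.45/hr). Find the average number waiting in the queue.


ρ = 14.7/34.45 = 0.4267
Lq = ρ²/(1−ρ) = 0.1821/0.5733 = 0.3176

Final: 0.3176


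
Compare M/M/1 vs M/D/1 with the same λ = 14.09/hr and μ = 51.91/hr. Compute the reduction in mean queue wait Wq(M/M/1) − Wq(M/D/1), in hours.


ρ = 14.09/51.91 = 0.2714
Wq(M/M/1) = ρ/(μ−λ) = 0.2714/37.82 = 0.007177 hr
Wq(M/D/1) = ρ/(2(μ−λ)) = 0.003588 hr
Savings = 0.007177 − 0.003588 = 0.003588 hr

Final: 0.003588 hr


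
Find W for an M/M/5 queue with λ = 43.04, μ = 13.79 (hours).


a = 3.1211; ρ = 0.6242; P₀ = 0.040682
Lq = P₀·a^c·ρ/(c!(1−ρ)²) = 0.44385
Wq = Lq/λ = 0.44385/43.04 = 0.01031 hr
W = Wq + 1/μ = 0.01031 + 0.07252 = 0.08283 hr

Final: 0.08283 hr


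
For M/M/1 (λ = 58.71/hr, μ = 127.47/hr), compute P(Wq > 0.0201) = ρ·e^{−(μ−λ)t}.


ρ = 58.71/127.47 = 0.4606
P(Wq > t) = ρ·e^{−(μ−λ)t} = 0.4606·e^{−1.3821}
= 0.4606·0.251057 = 0.115631

Final: 0.115631


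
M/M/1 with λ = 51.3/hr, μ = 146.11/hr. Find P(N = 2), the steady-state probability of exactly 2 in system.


ρ = 51.3/146.11 = 0.3511
P_n = (1−ρ)·ρ^n = (1 − 0.3511)·0.3511^2 = 0.6489·0.123275 = 0.079992

Final: 0.079992


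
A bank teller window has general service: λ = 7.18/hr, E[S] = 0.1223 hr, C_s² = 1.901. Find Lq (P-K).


ρ = λ·E[S] = 7.18·0.1223 = 0.8781
Lq = ρ²(1+C_s²)/(2(1−ρ)) = 0.7711·(1+1.901)/(2·0.1219)
= 0.7711·2.9010/0.2438 = 9.17626

Final: 9.17626


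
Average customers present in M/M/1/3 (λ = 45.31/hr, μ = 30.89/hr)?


ρ = 45.31/30.89 = 1.4668
L = ρ[1 − (K+1)ρ^K + Kρ^(K+1)] / [(1−ρ)(1−ρ^(K+1))]
Numerator: 1.4668·(1 − 4·3.155938 + 3·4.629186) = 3.320590
Denominator: (-0.4668)·(-3.629186) = 1.694168
L = 3.320590/1.694168 = 1.9600

Final: 1.9600


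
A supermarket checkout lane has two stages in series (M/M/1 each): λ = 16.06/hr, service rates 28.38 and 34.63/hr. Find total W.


Each node sees arrival rate λ = 16.06/hr (tandem ⇒ throughput preserved).
W₁ = 1/(μ₁−λ) = 1/(28.38−16.06) = 0.08117 hr
W₂ = 1/(μ₂−λ) = 1/(34.63−16.06) = 0.05385 hr
W_total = W₁ + W₂ = 0.08117 + 0.05385 = 0.13502 hr

Final: 0.13502 hr


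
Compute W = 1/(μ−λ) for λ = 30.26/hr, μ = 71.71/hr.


W = 1/(μ−λ) = 1/(71.71 − 30.26) = 1/41.45 = 0.02413 hr

Final: 0.02413 hr


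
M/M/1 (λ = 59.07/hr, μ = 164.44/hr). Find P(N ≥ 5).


ρ = 59.07/164.44 = 0.3592
P(N ≥ n) = ρ^n = 0.3592^5 = 0.005981

Final: 0.005981


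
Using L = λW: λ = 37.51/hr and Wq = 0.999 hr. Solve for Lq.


Lq = λWq = 37.51·0.999 = 37.4725

Final: 37.4725


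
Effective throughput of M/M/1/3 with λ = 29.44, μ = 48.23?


ρ = 0.6104; P_K = (1−ρ)ρ^3/(1−ρ^4) = 0.102892
λ_eff = λ(1 − P_K) = 29.44·(1 − 0.102892) = 29.44·0.897108 = 26.4109 /hr

Final: 26.4109 /hr


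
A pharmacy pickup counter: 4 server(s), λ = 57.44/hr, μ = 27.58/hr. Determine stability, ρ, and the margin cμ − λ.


Total capacity cμ = 4·27.58 = 110.32/hr
ρ = λ/(cμ) = 57.44/110.32 = 0.5207
Stable ⇔ ρ < 1: YES
Spare capacity = cμ − λ = 110.32 − 57.44 = 52.88/hr

Final: ρ = 0.5207; stable; margin = 52.88/hr


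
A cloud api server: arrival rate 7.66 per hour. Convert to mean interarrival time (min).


Mean interarrival time = 1/λ = 1/7.66 hour = 0.13055 hour
In minutes: 0.13055 × 60 = 7.8329 min

Final: 7.8329 min


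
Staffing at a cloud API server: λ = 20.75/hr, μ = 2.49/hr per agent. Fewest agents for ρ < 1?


Stability requires cμ > λ ⇔ c > λ/μ.
λ/μ = 20.75/2.49 = 8.3333
Minimum integer c = ⌊8.3333⌋ + 1 = 9
Check: 9·2.49 = 22.41 > 20.75, while 8·2.49 = 19.92 ≤ 20.75

Final: 9 servers


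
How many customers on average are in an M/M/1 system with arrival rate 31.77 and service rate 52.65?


ρ = λ/μ = 31.77/52.65 = 0.6034
L = ρ/(1−ρ) = 0.6034/(1 − 0.6034) = 0.6034/0.3966 = 1.5216

Final: 1.5216


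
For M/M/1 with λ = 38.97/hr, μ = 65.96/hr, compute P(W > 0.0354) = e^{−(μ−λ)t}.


W ~ Exponential(μ−λ) for M/M/1.
μ − λ = 65.96 − 38.97 = 26.9900
P(W > t) = e^{−(μ−λ)t} = e^{−0.9554} = 0.384641

Final: 0.384641


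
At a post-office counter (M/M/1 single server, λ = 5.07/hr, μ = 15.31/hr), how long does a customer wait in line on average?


ρ = 5.07/15.31 = 0.3312
Wq = ρ/(μ−λ) = 0.3312/(15.31 − 5.07) = 0.3312/10.24 = 0.03234 hr

Final: 0.03234 hr


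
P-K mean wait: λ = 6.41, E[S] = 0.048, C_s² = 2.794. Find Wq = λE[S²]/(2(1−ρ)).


ρ = λ·E[S] = 6.41·0.048 = 0.3077
E[S²] = E[S]²(1+C_s²) = 0.048²·(1+2.794) = 0.008741
Wq = λ·E[S²]/(2(1−ρ)) = 6.41·0.008741/(2·0.6923) = 0.04047 hr

Final: 0.04047 hr


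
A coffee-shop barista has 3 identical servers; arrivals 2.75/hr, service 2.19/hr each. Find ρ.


ρ = λ/(cμ) = 2.75/(3·2.19) = 2.75/6.57 = 0.4186

Final: 0.4186


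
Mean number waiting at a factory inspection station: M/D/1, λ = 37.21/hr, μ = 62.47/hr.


ρ = 37.21/62.47 = 0.5956
M/D/1: Lq = ρ²/(2(1−ρ)) = 0.3548/(2·0.4044) = 0.43872

Final: 0.43872


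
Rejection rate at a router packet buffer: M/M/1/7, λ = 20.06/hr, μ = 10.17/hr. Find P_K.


ρ = λ/μ = 20.06/10.17 = 1.9725
P_K = (1−ρ)ρ^K/(1−ρ^(K+1)) = (-0.9725·116.163538)/(1 − 229.128866)
= -112.965328/-228.128866 = 0.495182

Final: 0.495182


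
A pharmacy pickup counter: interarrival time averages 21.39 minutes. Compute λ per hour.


λ = 1/(interarrival time) in consistent units.
1 hour = 60 min, so λ = 60/21.39 = 2.8050 per hour

Final: 2.8050 /hr


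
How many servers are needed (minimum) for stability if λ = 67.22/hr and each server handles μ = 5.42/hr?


Stability requires cμ > λ ⇔ c > λ/μ.
λ/μ = 67.22/5.42 = 12.4022
Minimum integer c = ⌊12.4022⌋ + 1 = 13
Check: 13·5.42 = 70.46 > 67.22, while 12·5.42 = 65.04 ≤ 67.22

Final: 13 servers


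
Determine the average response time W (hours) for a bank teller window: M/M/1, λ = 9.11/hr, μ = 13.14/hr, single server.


W = 1/(μ−λ) = 1/(13.14 − 9.11) = 1/4.03 = 0.2481 hr

Final: 0.2481 hr


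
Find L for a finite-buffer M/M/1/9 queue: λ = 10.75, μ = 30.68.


ρ = 10.75/30.68 = 0.3504
L = ρ[1 − (K+1)ρ^K + Kρ^(K+1)] / [(1−ρ)(1−ρ^(K+1))]
Numerator: 0.3504·(1 − 10·0.00007961 + 9·0.00002790) = 0.350200
Denominator: (0.6496)·(0.999972) = 0.649591
L = 0.350200/0.649591 = 0.5391

Final: 0.5391


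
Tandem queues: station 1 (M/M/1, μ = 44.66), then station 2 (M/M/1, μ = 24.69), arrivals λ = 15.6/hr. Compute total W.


Each node sees arrival rate λ = 15.6/hr (tandem ⇒ throughput preserved).
W₁ = 1/(μ₁−λ) = 1/(44.66−15.6) = 0.03441 hr
W₂ = 1/(μ₂−λ) = 1/(24.69−15.6) = 0.11001 hr
W_total = W₁ + W₂ = 0.03441 + 0.11001 = 0.14442 hr

Final: 0.14442 hr


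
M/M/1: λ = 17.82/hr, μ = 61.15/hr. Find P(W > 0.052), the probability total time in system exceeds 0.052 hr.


W ~ Exponential(μ−λ) for M/M/1.
μ − λ = 61.15 − 17.82 = 43.3300
P(W > t) = e^{−(μ−λ)t} = e^{−2.2532} = 0.105067

Final: 0.105067


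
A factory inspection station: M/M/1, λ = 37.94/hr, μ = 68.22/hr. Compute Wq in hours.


ρ = 37.94/68.22 = 0.5561
Wq = ρ/(μ−λ) = 0.5561/(68.22 − 37.94) = 0.5561/30.28 = 0.01837 hr

Final: 0.01837 hr


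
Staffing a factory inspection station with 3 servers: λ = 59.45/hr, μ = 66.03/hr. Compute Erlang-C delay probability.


a = λ/μ = 0.9003; ρ = a/3 = 0.3001
P₀ = 0.403313 (from M/M/c formula)
C(c,a) = [a^c/(c!(1−ρ))]·P₀ = [0.72985/(6·0.6999)]·0.403313
= 0.17380·0.403313 = 0.070097

Final: 0.070097


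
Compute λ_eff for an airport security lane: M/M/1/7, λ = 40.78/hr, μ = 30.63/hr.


ρ = 1.3314; P_K = (1−ρ)ρ^7/(1−ρ^8) = 0.276951
λ_eff = λ(1 − P_K) = 40.78·(1 − 0.276951) = 40.78·0.723049 = 29.4859 /hr

Final: 29.4859 /hr


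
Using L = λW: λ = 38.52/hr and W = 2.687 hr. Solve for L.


L = λW = 38.52·2.687 = 103.5032

Final: 103.5032


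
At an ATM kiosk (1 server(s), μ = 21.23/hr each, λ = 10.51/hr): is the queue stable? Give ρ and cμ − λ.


Total capacity cμ = 1·21.23 = 21.23/hr
ρ = λ/(cμ) = 10.51/21.23 = 0.4951
Stable ⇔ ρ < 1: YES
Spare capacity = cμ − λ = 21.23 − 10.51 = 10.72/hr

Final: ρ = 0.4951; stable; margin = 10.72/hr


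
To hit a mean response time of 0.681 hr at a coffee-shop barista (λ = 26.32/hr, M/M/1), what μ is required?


W = 1/(μ−λ) ⇒ μ − λ = 1/W = 1/0.681 = 1.4684
μ = λ + 1/W = 26.32 + 1.4684 = 27.7884 per hr

Final: 27.7884 /hr


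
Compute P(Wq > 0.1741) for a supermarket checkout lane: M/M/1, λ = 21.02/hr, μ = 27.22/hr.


ρ = 21.02/27.22 = 0.7722
P(Wq > t) = ρ·e^{−(μ−λ)t} = 0.7722·e^{−1.0794}
= 0.7722·0.339793 = 0.262397

Final: 0.262397


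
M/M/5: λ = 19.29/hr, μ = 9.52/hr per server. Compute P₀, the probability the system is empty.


a = λ/μ = 19.29/9.52 = 2.0263; ρ = a/c = 0.4053
Σ_{k=0}^{4} a^k/k! (terms k=0..4) = 1.00000 + 2.02626 + 2.05287 + 1.38655 + 0.70238 = 7.16805
Tail: a^5/(5!(1−ρ)) = 34.15674/(120·0.5947) = 0.47859
P₀ = 1/(7.16805 + 0.47859) = 1/7.64664 = 0.130776

Final: 0.130776


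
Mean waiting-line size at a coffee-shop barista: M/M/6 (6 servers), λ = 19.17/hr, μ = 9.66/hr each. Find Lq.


a = λ/μ = 1.9845; ρ = a/6 = 0.3307
P₀ = 0.137259
Lq = P₀·a^c·ρ / (c!·(1−ρ)²) = 0.137259·61.07591·0.3307/(720·0.44790)
= 0.008598

Final: 0.008598


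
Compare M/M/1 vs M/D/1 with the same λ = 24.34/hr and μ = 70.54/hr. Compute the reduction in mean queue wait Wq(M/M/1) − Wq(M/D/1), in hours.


ρ = 24.34/70.54 = 0.3451
Wq(M/M/1) = ρ/(μ−λ) = 0.3451/46.20 = 0.007469 hr
Wq(M/D/1) = ρ/(2(μ−λ)) = 0.003734 hr
Savings = 0.007469 − 0.003734 = 0.003734 hr

Final: 0.003734 hr


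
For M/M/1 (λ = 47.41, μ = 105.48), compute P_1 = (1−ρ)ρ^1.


ρ = 47.41/105.48 = 0.4495
P_n = (1−ρ)·ρ^n = (1 − 0.4495)·0.4495^1 = 0.5505·0.449469 = 0.247447

Final: 0.247447


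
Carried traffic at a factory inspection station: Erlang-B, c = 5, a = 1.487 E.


B(5,1.487) = 0.013754 (Erlang-B)
Carried load = a(1 − B) = 1.487·(1 − 0.013754) = 1.487·0.986246 = 1.4665 E

Final: 1.4665 Erlangs


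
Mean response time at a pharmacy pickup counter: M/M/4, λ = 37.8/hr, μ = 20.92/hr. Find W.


a = 1.8069; ρ = 0.4517; P₀ = 0.160448
Lq = P₀·a^c·ρ/(c!(1−ρ)²) = 0.10708
Wq = Lq/λ = 0.10708/37.8 = 0.002833 hr
W = Wq + 1/μ = 0.002833 + 0.04780 = 0.05063 hr

Final: 0.05063 hr


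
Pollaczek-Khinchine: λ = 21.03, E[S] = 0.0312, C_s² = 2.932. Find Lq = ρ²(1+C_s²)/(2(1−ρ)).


ρ = λ·E[S] = 21.03·0.0312 = 0.6561
Lq = ρ²(1+C_s²)/(2(1−ρ)) = 0.4305·(1+2.932)/(2·0.3439)
= 0.4305·3.9320/0.6877 = 2.46141

Final: 2.46141


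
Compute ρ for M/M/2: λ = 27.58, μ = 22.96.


ρ = λ/(cμ) = 27.58/(2·22.96) = 27.58/45.92 = 0.6006

Final: 0.6006


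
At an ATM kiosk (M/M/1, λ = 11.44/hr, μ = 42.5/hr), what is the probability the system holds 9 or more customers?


ρ = 11.44/42.5 = 0.2692
P(N ≥ n) = ρ^n = 0.2692^9 = 0.000007419

Final: 0.000007419


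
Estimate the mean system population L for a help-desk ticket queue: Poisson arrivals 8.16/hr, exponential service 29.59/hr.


ρ = λ/μ = 8.16/29.59 = 0.2758
L = ρ/(1−ρ) = 0.2758/(1 − 0.2758) = 0.2758/0.7242 = 0.3808

Final: 0.3808


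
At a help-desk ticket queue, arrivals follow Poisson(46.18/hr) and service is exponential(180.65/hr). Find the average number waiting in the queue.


ρ = 46.18/180.65 = 0.2556
Lq = ρ²/(1−ρ) = 0.06535/0.7444 = 0.08779

Final: 0.08779


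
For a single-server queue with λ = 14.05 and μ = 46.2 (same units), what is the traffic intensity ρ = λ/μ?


ρ = λ/μ = 14.05/46.2 = 0.3041

Final: 0.3041


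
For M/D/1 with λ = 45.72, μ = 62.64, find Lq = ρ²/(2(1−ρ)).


ρ = 45.72/62.64 = 0.7299
M/D/1: Lq = ρ²/(2(1−ρ)) = 0.5327/(2·0.2701) = 0.98612

Final: 0.98612


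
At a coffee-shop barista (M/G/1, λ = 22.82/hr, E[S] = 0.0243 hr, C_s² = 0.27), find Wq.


ρ = λ·E[S] = 22.82·0.0243 = 0.5545
E[S²] = E[S]²(1+C_s²) = 0.0243²·(1+0.27) = 0.0007499
Wq = λ·E[S²]/(2(1−ρ)) = 22.82·0.0007499/(2·0.4455) = 0.01921 hr

Final: 0.01921 hr


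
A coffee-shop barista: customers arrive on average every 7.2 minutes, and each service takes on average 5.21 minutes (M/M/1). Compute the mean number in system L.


λ = 60/7.2 = 8.3333 /hr
μ = 60/5.21 = 11.5163 /hr
ρ = λ/μ = 8.3333/11.5163 = 0.7236
L = ρ/(1−ρ) = 0.7236/0.2764 = 2.6181

Final: 2.6181


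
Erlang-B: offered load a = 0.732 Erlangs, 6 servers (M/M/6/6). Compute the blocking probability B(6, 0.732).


B(c,a) = (a^c/c!) / Σ_{k=0}^{c} a^k/k!
a^6/6! = 0.0002137
Σ terms (k=0..6): 1.00000 + 0.73200 + 0.26791 + 0.06537 + 0.01196 + 0.001751 + 0.0002137 = 2.079210
B = 0.0002137/2.079210 = 0.0001028

Final: 0.0001028


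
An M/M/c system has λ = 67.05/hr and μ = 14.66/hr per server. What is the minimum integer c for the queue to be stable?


Stability requires cμ > λ ⇔ c > λ/μ.
λ/μ = 67.05/14.66 = 4.5737
Minimum integer c = ⌊4.5737⌋ + 1 = 5
Check: 5·14.66 = 73.30 > 67.05, while 4·14.66 = 58.64 ≤ 67.05

Final: 5 servers


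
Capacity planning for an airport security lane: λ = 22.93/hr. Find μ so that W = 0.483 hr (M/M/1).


W = 1/(μ−λ) ⇒ μ − λ = 1/W = 1/0.483 = 2.0704
μ = λ + 1/W = 22.93 + 2.0704 = 25.0004 per hr

Final: 25.0004 /hr


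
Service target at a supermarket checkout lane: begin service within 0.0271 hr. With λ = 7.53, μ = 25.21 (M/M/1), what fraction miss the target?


ρ = 7.53/25.21 = 0.2987
P(Wq > t) = ρ·e^{−(μ−λ)t} = 0.2987·e^{−0.4791}
= 0.2987·0.619323 = 0.184986

Final: 0.184986


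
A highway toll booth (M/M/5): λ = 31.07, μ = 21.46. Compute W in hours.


a = 1.4478; ρ = 0.2896; P₀ = 0.234775
Lq = P₀·a^c·ρ/(c!(1−ρ)²) = 0.007140
Wq = Lq/λ = 0.007140/31.07 = 0.0002298 hr
W = Wq + 1/μ = 0.0002298 + 0.04660 = 0.04683 hr

Final: 0.04683 hr


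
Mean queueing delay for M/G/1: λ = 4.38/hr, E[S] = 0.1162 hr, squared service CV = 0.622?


ρ = λ·E[S] = 4.38·0.1162 = 0.5090
E[S²] = E[S]²(1+C_s²) = 0.1162²·(1+0.622) = 0.021901
Wq = λ·E[S²]/(2(1−ρ)) = 4.38·0.021901/(2·0.4910) = 0.09768 hr

Final: 0.09768 hr


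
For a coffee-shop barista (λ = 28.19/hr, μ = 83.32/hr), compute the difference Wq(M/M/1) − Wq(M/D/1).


ρ = 28.19/83.32 = 0.3383
Wq(M/M/1) = ρ/(μ−λ) = 0.3383/55.13 = 0.006137 hr
Wq(M/D/1) = ρ/(2(μ−λ)) = 0.003069 hr
Savings = 0.006137 − 0.003069 = 0.003069 hr

Final: 0.003069 hr


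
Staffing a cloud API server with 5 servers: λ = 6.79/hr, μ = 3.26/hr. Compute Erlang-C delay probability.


a = λ/μ = 2.0828; ρ = a/5 = 0.4166
P₀ = 0.123429 (from M/M/c formula)
C(c,a) = [a^c/(c!(1−ρ))]·P₀ = [39.19773/(120·0.5834)]·0.123429
= 0.55987·0.123429 = 0.069104

Final: 0.069104


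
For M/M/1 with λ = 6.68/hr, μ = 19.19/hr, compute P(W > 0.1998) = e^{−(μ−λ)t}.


W ~ Exponential(μ−λ) for M/M/1.
μ − λ = 19.19 − 6.68 = 12.5100
P(W > t) = e^{−(μ−λ)t} = e^{−2.4995} = 0.082126

Final: 0.082126


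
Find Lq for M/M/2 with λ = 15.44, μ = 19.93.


a = λ/μ = 0.7747; ρ = a/2 = 0.3874
P₀ = 0.441591
Lq = P₀·a^c·ρ / (c!·(1−ρ)²) = 0.441591·0.60018·0.3874/(2·0.37533)
= 0.13676

Final: 0.13676


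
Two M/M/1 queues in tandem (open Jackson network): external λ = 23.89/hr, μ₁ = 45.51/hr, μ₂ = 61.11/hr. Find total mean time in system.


Each node sees arrival rate λ = 23.89/hr (tandem ⇒ throughput preserved).
W₁ = 1/(μ₁−λ) = 1/(45.51−23.89) = 0.04625 hr
W₂ = 1/(μ₂−λ) = 1/(61.11−23.89) = 0.02687 hr
W_total = W₁ + W₂ = 0.04625 + 0.02687 = 0.07312 hr

Final: 0.07312 hr


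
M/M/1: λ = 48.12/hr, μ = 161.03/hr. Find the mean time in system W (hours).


W = 1/(μ−λ) = 1/(161.03 − 48.12) = 1/112.91 = 0.008857 hr

Final: 0.008857 hr


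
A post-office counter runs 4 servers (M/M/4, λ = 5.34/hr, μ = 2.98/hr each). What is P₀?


a = λ/μ = 5.34/2.98 = 1.7919; ρ = a/c = 0.4480
Σ_{k=0}^{3} a^k/k! (terms k=0..3) = 1.00000 + 1.79195 + 1.60554 + 0.95901 = 5.35649
Tail: a^4/(4!(1−ρ)) = 10.31098/(24·0.5520) = 0.77829
P₀ = 1/(5.35649 + 0.77829) = 1/6.13478 = 0.163005

Final: 0.163005


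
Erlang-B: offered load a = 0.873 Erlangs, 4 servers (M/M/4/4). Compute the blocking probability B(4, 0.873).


B(c,a) = (a^c/c!) / Σ_{k=0}^{c} a^k/k!
a^4/4! = 0.024202
Σ terms (k=0..4): 1.00000 + 0.87300 + 0.38106 + 0.11089 + 0.02420 = 2.389156
B = 0.024202/2.389156 = 0.010130

Final: 0.010130


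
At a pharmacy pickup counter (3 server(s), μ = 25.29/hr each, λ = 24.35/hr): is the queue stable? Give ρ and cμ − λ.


Total capacity cμ = 3·25.29 = 75.87/hr
ρ = λ/(cμ) = 24.35/75.87 = 0.3209
Stable ⇔ ρ < 1: YES
Spare capacity = cμ − λ = 75.87 − 24.35 = 51.52/hr

Final: ρ = 0.3209; stable; margin = 51.52/hr


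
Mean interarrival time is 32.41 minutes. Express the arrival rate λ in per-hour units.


λ = 1/(interarrival time) in consistent units.
1 hour = 60 min, so λ = 60/32.41 = 1.8513 per hour

Final: 1.8513 /hr


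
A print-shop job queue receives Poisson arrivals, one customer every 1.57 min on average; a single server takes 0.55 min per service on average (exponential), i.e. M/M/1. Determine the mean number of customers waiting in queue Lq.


λ = 60/1.57 = 38.2166 /hr
μ = 60/0.55 = 109.0909 /hr
ρ = λ/μ = 38.2166/109.0909 = 0.3503
Lq = ρ²/(1−ρ) = 0.1227/0.6497 = 0.1889

Final: 0.1889


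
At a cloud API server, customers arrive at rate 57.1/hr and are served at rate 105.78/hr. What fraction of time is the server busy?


ρ = λ/μ = 57.1/105.78 = 0.5398

Final: 0.5398


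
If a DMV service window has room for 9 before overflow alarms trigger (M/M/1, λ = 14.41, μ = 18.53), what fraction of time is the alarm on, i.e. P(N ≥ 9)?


ρ = 14.41/18.53 = 0.7777
P(N ≥ n) = ρ^n = 0.7777^9 = 0.104015

Final: 0.104015


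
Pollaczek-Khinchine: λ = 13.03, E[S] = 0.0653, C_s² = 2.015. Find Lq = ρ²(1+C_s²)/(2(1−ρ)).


ρ = λ·E[S] = 13.03·0.0653 = 0.8509
Lq = ρ²(1+C_s²)/(2(1−ρ)) = 0.7240·(1+2.015)/(2·0.1491)
= 0.7240·3.0150/0.2983 = 7.31771

Final: 7.31771


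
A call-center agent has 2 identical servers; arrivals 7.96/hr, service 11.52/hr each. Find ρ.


ρ = λ/(cμ) = 7.96/(2·11.52) = 7.96/23.04 = 0.3455

Final: 0.3455


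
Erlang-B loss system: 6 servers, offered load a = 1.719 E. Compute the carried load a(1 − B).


B(6,1.719) = 0.006436 (Erlang-B)
Carried load = a(1 − B) = 1.719·(1 − 0.006436) = 1.719·0.993564 = 1.7079 E

Final: 1.7079 Erlangs


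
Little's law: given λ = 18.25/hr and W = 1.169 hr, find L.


L = λW = 18.25·1.169 = 21.3343

Final: 21.3343


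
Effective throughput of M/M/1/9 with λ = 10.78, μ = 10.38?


ρ = 1.0385; P_K = (1−ρ)ρ^9/(1−ρ^10) = 0.117852
λ_eff = λ(1 − P_K) = 10.78·(1 − 0.117852) = 10.78·0.882148 = 9.5096 /hr

Final: 9.5096 /hr


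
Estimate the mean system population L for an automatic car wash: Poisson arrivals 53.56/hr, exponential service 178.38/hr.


ρ = λ/μ = 53.56/178.38 = 0.3003
L = ρ/(1−ρ) = 0.3003/(1 − 0.3003) = 0.3003/0.6997 = 0.4291

Final: 0.4291


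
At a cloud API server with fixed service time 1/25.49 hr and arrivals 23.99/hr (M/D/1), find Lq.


ρ = 23.99/25.49 = 0.9412
M/D/1: Lq = ρ²/(2(1−ρ)) = 0.8858/(2·0.05885) = 7.52609

Final: 7.52609


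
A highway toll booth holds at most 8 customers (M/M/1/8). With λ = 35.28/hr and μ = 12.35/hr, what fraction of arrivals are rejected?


ρ = λ/μ = 35.28/12.35 = 2.8567
P_K = (1−ρ)ρ^K/(1−ρ^(K+1)) = (-1.8567·4434.993125)/(1 − 12669.356878)
= -8234.363753/-12668.356878 = 0.649995

Final: 0.649995


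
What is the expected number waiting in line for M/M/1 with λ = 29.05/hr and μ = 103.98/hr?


ρ = 29.05/103.98 = 0.2794
Lq = ρ²/(1−ρ) = 0.07805/0.7206 = 0.1083

Final: 0.1083


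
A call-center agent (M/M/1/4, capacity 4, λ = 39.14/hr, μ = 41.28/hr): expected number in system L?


ρ = 39.14/41.28 = 0.9482
L = ρ[1 − (K+1)ρ^K + Kρ^(K+1)] / [(1−ρ)(1−ρ^(K+1))]
Numerator: 0.9482·(1 − 5·0.808211 + 4·0.766312) = 0.022941
Denominator: (0.05184)·(0.233688) = 0.012115
L = 0.022941/0.012115 = 1.8937

Final: 1.8937


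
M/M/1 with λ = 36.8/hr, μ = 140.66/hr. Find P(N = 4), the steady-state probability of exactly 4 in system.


ρ = 36.8/140.66 = 0.2616
P_n = (1−ρ)·ρ^n = (1 − 0.2616)·0.2616^4 = 0.7384·0.004685 = 0.003459

Final: 0.003459


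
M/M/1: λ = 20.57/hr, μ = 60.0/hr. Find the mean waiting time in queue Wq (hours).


ρ = 20.57/60.0 = 0.3428
Wq = ρ/(μ−λ) = 0.3428/(60.0 − 20.57) = 0.3428/39.43 = 0.008695 hr

Final: 0.008695 hr


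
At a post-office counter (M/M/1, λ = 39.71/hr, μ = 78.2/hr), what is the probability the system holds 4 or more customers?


ρ = 39.71/78.2 = 0.5078
P(N ≥ n) = ρ^n = 0.5078^4 = 0.066492

Final: 0.066492


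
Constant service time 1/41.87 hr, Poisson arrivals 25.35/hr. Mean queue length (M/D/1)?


ρ = 25.35/41.87 = 0.6054
M/D/1: Lq = ρ²/(2(1−ρ)) = 0.3666/(2·0.3946) = 0.46453

Final: 0.46453


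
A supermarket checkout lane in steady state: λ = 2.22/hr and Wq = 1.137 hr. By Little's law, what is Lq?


Lq = λWq = 2.22·1.137 = 2.5241

Final: 2.5241


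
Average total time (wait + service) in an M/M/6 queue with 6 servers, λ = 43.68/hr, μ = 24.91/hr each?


a = 1.7535; ρ = 0.2923; P₀ = 0.173050
Lq = P₀·a^c·ρ/(c!(1−ρ)²) = 0.004077
Wq = Lq/λ = 0.004077/43.68 = 0.00009333 hr
W = Wq + 1/μ = 0.00009333 + 0.04014 = 0.04024 hr

Final: 0.04024 hr


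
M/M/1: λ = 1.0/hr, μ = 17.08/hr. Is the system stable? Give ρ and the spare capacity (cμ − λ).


Total capacity cμ = 1·17.08 = 17.08/hr
ρ = λ/(cμ) = 1.0/17.08 = 0.05855
Stable ⇔ ρ < 1: YES
Spare capacity = cμ − λ = 17.08 − 1.0 = 16.08/hr

Final: ρ = 0.05855; stable; margin = 16.08/hr


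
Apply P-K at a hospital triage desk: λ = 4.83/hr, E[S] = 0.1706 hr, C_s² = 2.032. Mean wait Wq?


ρ = λ·E[S] = 4.83·0.1706 = 0.8240
E[S²] = E[S]²(1+C_s²) = 0.1706²·(1+2.032) = 0.088244
Wq = λ·E[S²]/(2(1−ρ)) = 4.83·0.088244/(2·0.1760) = 1.21084 hr

Final: 1.21084 hr


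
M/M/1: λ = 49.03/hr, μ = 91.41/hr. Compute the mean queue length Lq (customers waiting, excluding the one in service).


ρ = 49.03/91.41 = 0.5364
Lq = ρ²/(1−ρ) = 0.2877/0.4636 = 0.6205

Final: 0.6205


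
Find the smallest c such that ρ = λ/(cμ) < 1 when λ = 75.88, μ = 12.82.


Stability requires cμ > λ ⇔ c > λ/μ.
λ/μ = 75.88/12.82 = 5.9189
Minimum integer c = ⌊5.9189⌋ + 1 = 6
Check: 6·12.82 = 76.92 > 75.88, while 5·12.82 = 64.10 ≤ 75.88

Final: 6 servers


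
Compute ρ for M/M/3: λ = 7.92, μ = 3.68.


ρ = λ/(cμ) = 7.92/(3·3.68) = 7.92/11.04 = 0.7174

Final: 0.7174


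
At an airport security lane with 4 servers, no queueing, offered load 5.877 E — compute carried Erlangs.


B(4,5.877) = 0.461594 (Erlang-B)
Carried load = a(1 − B) = 5.877·(1 − 0.461594) = 5.877·0.538406 = 3.1642 E

Final: 3.1642 Erlangs


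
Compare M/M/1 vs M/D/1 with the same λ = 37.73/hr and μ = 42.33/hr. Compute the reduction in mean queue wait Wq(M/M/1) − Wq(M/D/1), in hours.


ρ = 37.73/42.33 = 0.8913
Wq(M/M/1) = ρ/(μ−λ) = 0.8913/4.60 = 0.19377 hr
Wq(M/D/1) = ρ/(2(μ−λ)) = 0.09688 hr
Savings = 0.19377 − 0.09688 = 0.09688 hr

Final: 0.09688 hr


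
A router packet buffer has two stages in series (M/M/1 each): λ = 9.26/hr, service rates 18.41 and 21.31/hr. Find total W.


Each node sees arrival rate λ = 9.26/hr (tandem ⇒ throughput preserved).
W₁ = 1/(μ₁−λ) = 1/(18.41−9.26) = 0.10929 hr
W₂ = 1/(μ₂−λ) = 1/(21.31−9.26) = 0.08299 hr
W_total = W₁ + W₂ = 0.10929 + 0.08299 = 0.19228 hr

Final: 0.19228 hr


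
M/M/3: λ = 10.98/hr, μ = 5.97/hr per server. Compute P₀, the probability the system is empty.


a = λ/μ = 10.98/5.97 = 1.8392; ρ = a/c = 0.6131
Σ_{k=0}^{2} a^k/k! (terms k=0..2) = 1.00000 + 1.83920 + 1.69132 = 4.53052
Tail: a^3/(3!(1−ρ)) = 6.22134/(6·0.3869) = 2.67976
P₀ = 1/(4.53052 + 2.67976) = 1/7.21027 = 0.138691

Final: 0.138691


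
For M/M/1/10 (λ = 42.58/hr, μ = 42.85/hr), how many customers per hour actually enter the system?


ρ = 0.9937; P_K = (1−ρ)ρ^10/(1−ρ^11) = 0.088063
λ_eff = λ(1 − P_K) = 42.58·(1 − 0.088063) = 42.58·0.911937 = 38.8303 /hr

Final: 38.8303 /hr


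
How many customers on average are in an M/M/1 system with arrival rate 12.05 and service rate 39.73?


ρ = λ/μ = 12.05/39.73 = 0.3033
L = ρ/(1−ρ) = 0.3033/(1 − 0.3033) = 0.3033/0.6967 = 0.4353

Final: 0.4353


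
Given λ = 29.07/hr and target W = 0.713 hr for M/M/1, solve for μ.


W = 1/(μ−λ) ⇒ μ − λ = 1/W = 1/0.713 = 1.4025
μ = λ + 1/W = 29.07 + 1.4025 = 30.4725 per hr

Final: 30.4725 /hr


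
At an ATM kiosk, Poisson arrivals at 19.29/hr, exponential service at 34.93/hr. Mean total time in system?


W = 1/(μ−λ) = 1/(34.93 − 19.29) = 1/15.64 = 0.06394 hr

Final: 0.06394 hr


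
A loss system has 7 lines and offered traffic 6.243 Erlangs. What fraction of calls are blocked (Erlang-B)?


B(c,a) = (a^c/c!) / Σ_{k=0}^{c} a^k/k!
a^7/7! = 73.336944
Σ terms (k=0..7): 1.00000 + 6.24300 + 19.48752 + 40.55354 + 63.29394 + 79.02881 + 82.22947 + 73.33694 = 365.173224
B = 73.336944/365.173224 = 0.200828

Final: 0.200828


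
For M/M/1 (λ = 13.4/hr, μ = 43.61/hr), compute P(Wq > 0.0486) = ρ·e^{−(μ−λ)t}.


ρ = 13.4/43.61 = 0.3073
P(Wq > t) = ρ·e^{−(μ−λ)t} = 0.3073·e^{−1.4682}
= 0.3073·0.230338 = 0.070776

Final: 0.070776


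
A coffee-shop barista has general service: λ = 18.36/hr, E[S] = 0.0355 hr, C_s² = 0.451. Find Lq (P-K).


ρ = λ·E[S] = 18.36·0.0355 = 0.6518
Lq = ρ²(1+C_s²)/(2(1−ρ)) = 0.4248·(1+0.451)/(2·0.3482)
= 0.4248·1.4510/0.6964 = 0.88509

Final: 0.88509


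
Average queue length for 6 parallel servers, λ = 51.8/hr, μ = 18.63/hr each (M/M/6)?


a = λ/μ = 2.7805; ρ = a/6 = 0.4634
P₀ = 0.061351
Lq = P₀·a^c·ρ / (c!·(1−ρ)²) = 0.061351·462.06325·0.4634/(720·0.28793)
= 0.06337

Final: 0.06337


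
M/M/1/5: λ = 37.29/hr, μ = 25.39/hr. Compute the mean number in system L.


ρ = 37.29/25.39 = 1.4687
L = ρ[1 − (K+1)ρ^K + Kρ^(K+1)] / [(1−ρ)(1−ρ^(K+1))]
Numerator: 1.4687·(1 − 6·6.833582 + 5·10.036403) = 14.952017
Denominator: (-0.4687)·(-9.036403) = 4.235258
L = 14.952017/4.235258 = 3.5304

Final: 3.5304


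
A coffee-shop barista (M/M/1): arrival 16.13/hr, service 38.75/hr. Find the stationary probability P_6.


ρ = 16.13/38.75 = 0.4163
P_n = (1−ρ)·ρ^n = (1 − 0.4163)·0.4163^6 = 0.5837·0.005202 = 0.003037

Final: 0.003037


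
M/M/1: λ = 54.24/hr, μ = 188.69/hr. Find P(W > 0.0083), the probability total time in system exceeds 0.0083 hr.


W ~ Exponential(μ−λ) for M/M/1.
μ − λ = 188.69 − 54.24 = 134.4500
P(W > t) = e^{−(μ−λ)t} = e^{−1.1159} = 0.327609

Final: 0.327609


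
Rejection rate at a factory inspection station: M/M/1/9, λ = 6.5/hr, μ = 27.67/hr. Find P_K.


ρ = λ/μ = 6.5/27.67 = 0.2349
P_K = (1−ρ)ρ^K/(1−ρ^(K+1)) = (0.7651·0.000002178)/(1 − 0.0000005117)
= 0.000001667/0.999999 = 0.000001667

Final: 0.000001667


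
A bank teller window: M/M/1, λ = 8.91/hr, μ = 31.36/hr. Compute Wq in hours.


ρ = 8.91/31.36 = 0.2841
Wq = ρ/(μ−λ) = 0.2841/(31.36 − 8.91) = 0.2841/22.45 = 0.01266 hr

Final: 0.01266 hr


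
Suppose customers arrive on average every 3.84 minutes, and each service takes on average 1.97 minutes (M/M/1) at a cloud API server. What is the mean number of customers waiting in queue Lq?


λ = 60/3.84 = 15.6250 /hr
μ = 60/1.97 = 30.4569 /hr
ρ = λ/μ = 15.6250/30.4569 = 0.5130
Lq = ρ²/(1−ρ) = 0.2632/0.4870 = 0.5405

Final: 0.5405


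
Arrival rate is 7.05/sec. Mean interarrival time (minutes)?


Mean interarrival time = 1/λ = 1/7.05 second = 0.14184 second
In minutes: 0.14184 × 0.0166667 = 0.002364 min

Final: 0.002364 min


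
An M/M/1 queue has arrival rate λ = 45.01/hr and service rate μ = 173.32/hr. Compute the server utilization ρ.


ρ = λ/μ = 45.01/173.32 = 0.2597

Final: 0.2597


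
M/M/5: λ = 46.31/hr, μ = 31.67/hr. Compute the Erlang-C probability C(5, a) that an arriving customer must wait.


a = λ/μ = 1.4623; ρ = a/5 = 0.2925
P₀ = 0.231389 (from M/M/c formula)
C(c,a) = [a^c/(c!(1−ρ))]·P₀ = [6.68550/(120·0.7075)]·0.231389
= 0.07874·0.231389 = 0.018220

Final: 0.018220


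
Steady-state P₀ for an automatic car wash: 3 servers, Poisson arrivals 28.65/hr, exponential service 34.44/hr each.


a = λ/μ = 28.65/34.44 = 0.8319; ρ = a/c = 0.2773
Σ_{k=0}^{2} a^k/k! (terms k=0..2) = 1.00000 + 0.83188 + 0.34601 = 2.17789
Tail: a^3/(3!(1−ρ)) = 0.57568/(6·0.7227) = 0.13276
P₀ = 1/(2.17789 + 0.13276) = 1/2.31066 = 0.432777

Final: 0.432777


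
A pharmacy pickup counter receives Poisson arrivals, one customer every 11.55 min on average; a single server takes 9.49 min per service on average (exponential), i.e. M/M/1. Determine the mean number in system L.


λ = 60/11.55 = 5.1948 /hr
μ = 60/9.49 = 6.3224 /hr
ρ = λ/μ = 5.1948/6.3224 = 0.8216
L = ρ/(1−ρ) = 0.8216/0.1784 = 4.6068

Final: 4.6068


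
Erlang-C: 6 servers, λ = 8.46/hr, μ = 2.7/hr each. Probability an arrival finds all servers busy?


a = λ/μ = 3.1333; ρ = a/6 = 0.5222
P₀ = 0.042638 (from M/M/c formula)
C(c,a) = [a^c/(c!(1−ρ))]·P₀ = [946.32343/(720·0.4778)]·0.042638
= 2.75094·0.042638 = 0.117295

Final: 0.117295


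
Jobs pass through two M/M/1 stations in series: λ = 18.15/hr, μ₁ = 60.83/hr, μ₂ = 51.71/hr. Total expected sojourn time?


Each node sees arrival rate λ = 18.15/hr (tandem ⇒ throughput preserved).
W₁ = 1/(μ₁−λ) = 1/(60.83−18.15) = 0.02343 hr
W₂ = 1/(μ₂−λ) = 1/(51.71−18.15) = 0.02980 hr
W_total = W₁ + W₂ = 0.02343 + 0.02980 = 0.05323 hr

Final: 0.05323 hr


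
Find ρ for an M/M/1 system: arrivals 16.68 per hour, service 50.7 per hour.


ρ = λ/μ = 16.68/50.7 = 0.3290

Final: 0.3290


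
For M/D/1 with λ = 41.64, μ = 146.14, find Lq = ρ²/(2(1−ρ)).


ρ = 41.64/146.14 = 0.2849
M/D/1: Lq = ρ²/(2(1−ρ)) = 0.08119/(2·0.7151) = 0.05677

Final: 0.05677


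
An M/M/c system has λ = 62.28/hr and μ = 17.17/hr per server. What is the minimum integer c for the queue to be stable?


Stability requires cμ > λ ⇔ c > λ/μ.
λ/μ = 62.28/17.17 = 3.6273
Minimum integer c = ⌊3.6273⌋ + 1 = 4
Check: 4·17.17 = 68.68 > 62.28, while 3·17.17 = 51.51 ≤ 62.28

Final: 4 servers


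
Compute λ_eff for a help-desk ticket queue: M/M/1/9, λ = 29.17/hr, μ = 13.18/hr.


ρ = 2.2132; P_K = (1−ρ)ρ^9/(1−ρ^10) = 0.548360
λ_eff = λ(1 − P_K) = 29.17·(1 − 0.548360) = 29.17·0.451640 = 13.1743 /hr

Final: 13.1743 /hr


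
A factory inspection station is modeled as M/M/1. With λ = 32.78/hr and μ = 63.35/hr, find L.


ρ = λ/μ = 32.78/63.35 = 0.5174
L = ρ/(1−ρ) = 0.5174/(1 − 0.5174) = 0.5174/0.4826 = 1.0723

Final: 1.0723


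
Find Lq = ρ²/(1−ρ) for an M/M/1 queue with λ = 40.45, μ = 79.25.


ρ = 40.45/79.25 = 0.5104
Lq = ρ²/(1−ρ) = 0.2605/0.4896 = 0.5321

Final: 0.5321


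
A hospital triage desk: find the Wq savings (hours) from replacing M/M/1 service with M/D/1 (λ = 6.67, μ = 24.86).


ρ = 6.67/24.86 = 0.2683
Wq(M/M/1) = ρ/(μ−λ) = 0.2683/18.19 = 0.01475 hr
Wq(M/D/1) = ρ/(2(μ−λ)) = 0.007375 hr
Savings = 0.01475 − 0.007375 = 0.007375 hr

Final: 0.007375 hr


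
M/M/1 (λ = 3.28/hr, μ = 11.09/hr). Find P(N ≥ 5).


ρ = 3.28/11.09 = 0.2958
P(N ≥ n) = ρ^n = 0.2958^5 = 0.002263

Final: 0.002263


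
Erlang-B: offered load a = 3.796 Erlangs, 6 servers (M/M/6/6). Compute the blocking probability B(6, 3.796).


B(c,a) = (a^c/c!) / Σ_{k=0}^{c} a^k/k!
a^6/6! = 4.155514
Σ terms (k=0..6): 1.00000 + 3.79600 + 7.20481 + 9.11648 + 8.65154 + 6.56825 + 4.15551 = 40.492600
B = 4.155514/40.492600 = 0.102624

Final: 0.102624


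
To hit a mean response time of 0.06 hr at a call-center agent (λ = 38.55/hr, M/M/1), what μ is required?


W = 1/(μ−λ) ⇒ μ − λ = 1/W = 1/0.06 = 16.6667
μ = λ + 1/W = 38.55 + 16.6667 = 55.2167 per hr

Final: 55.2167 /hr


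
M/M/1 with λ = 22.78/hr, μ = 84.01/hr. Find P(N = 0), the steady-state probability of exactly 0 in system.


ρ = 22.78/84.01 = 0.2712
P_n = (1−ρ)·ρ^n = (1 − 0.2712)·0.2712^0 = 0.7288·1.000000 = 0.728842

Final: 0.728842


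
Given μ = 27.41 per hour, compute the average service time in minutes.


Mean service time = 1/μ = 1/27.41 hour = 0.03648 hour
In minutes: 0.03648 × 60 = 2.1890 min

Final: 2.1890 min


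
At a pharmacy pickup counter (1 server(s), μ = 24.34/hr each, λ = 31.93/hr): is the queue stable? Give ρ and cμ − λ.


Total capacity cμ = 1·24.34 = 24.34/hr
ρ = λ/(cμ) = 31.93/24.34 = 1.3118
Stable ⇔ ρ < 1: NO
Spare capacity = cμ − λ = 24.34 − 31.93 = -7.59/hr

Final: ρ = 1.3118; unstable; margin = -7.59/hr


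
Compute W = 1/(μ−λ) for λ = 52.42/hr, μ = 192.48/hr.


W = 1/(μ−λ) = 1/(192.48 − 52.42) = 1/140.06 = 0.007140 hr

Final: 0.007140 hr


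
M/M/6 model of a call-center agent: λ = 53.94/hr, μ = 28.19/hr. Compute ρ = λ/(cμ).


ρ = λ/(cμ) = 53.94/(6·28.19) = 53.94/169.14 = 0.3189

Final: 0.3189


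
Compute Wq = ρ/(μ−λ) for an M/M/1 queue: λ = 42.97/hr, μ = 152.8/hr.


ρ = 42.97/152.8 = 0.2812
Wq = ρ/(μ−λ) = 0.2812/(152.8 − 42.97) = 0.2812/109.83 = 0.002560 hr

Final: 0.002560 hr


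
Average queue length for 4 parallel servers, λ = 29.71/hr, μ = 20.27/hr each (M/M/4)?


a = λ/μ = 1.4657; ρ = a/4 = 0.3664
P₀ = 0.228928
Lq = P₀·a^c·ρ / (c!·(1−ρ)²) = 0.228928·4.61525·0.3664/(24·0.40141)
= 0.04019

Final: 0.04019


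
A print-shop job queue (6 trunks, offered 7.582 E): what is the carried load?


B(6,7.582) = 0.366303 (Erlang-B)
Carried load = a(1 − B) = 7.582·(1 − 0.366303) = 7.582·0.633697 = 4.8047 E

Final: 4.8047 Erlangs


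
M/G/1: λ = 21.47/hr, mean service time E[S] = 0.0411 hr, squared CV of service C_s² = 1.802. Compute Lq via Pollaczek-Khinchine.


ρ = λ·E[S] = 21.47·0.0411 = 0.8824
Lq = ρ²(1+C_s²)/(2(1−ρ)) = 0.7787·(1+1.802)/(2·0.1176)
= 0.7787·2.8020/0.2352 = 9.27772

Final: 9.27772


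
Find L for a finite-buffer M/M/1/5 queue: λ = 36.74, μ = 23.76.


ρ = 36.74/23.76 = 1.5463
L = ρ[1 − (K+1)ρ^K + Kρ^(K+1)] / [(1−ρ)(1−ρ^(K+1))]
Numerator: 1.5463·(1 − 6·8.840230 + 5·13.669615) = 25.214982
Denominator: (-0.5463)·(-12.669615) = 6.921364
L = 25.214982/6.921364 = 3.6431

Final: 3.6431


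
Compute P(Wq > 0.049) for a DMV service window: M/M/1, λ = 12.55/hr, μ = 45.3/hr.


ρ = 12.55/45.3 = 0.2770
P(Wq > t) = ρ·e^{−(μ−λ)t} = 0.2770·e^{−1.6048}
= 0.2770·0.200940 = 0.055669

Final: 0.055669


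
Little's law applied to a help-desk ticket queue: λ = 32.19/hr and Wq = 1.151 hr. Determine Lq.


Lq = λWq = 32.19·1.151 = 37.0507

Final: 37.0507


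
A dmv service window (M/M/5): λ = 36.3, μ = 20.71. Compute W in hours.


a = 1.7528; ρ = 0.3506; P₀ = 0.172654
Lq = P₀·a^c·ρ/(c!(1−ρ)²) = 0.01978
Wq = Lq/λ = 0.01978/36.3 = 0.0005450 hr
W = Wq + 1/μ = 0.0005450 + 0.04829 = 0.04883 hr

Final: 0.04883 hr


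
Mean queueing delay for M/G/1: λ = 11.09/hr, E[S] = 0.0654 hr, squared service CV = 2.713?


ρ = λ·E[S] = 11.09·0.0654 = 0.7253
E[S²] = E[S]²(1+C_s²) = 0.0654²·(1+2.713) = 0.015881
Wq = λ·E[S²]/(2(1−ρ)) = 11.09·0.015881/(2·0.2747) = 0.32055 hr

Final: 0.32055 hr


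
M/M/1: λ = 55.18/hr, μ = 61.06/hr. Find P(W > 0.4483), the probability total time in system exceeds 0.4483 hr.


W ~ Exponential(μ−λ) for M/M/1.
μ − λ = 61.06 − 55.18 = 5.8800
P(W > t) = e^{−(μ−λ)t} = e^{−2.6360} = 0.071647

Final: 0.071647


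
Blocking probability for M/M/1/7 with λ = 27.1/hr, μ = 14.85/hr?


ρ = λ/μ = 27.1/14.85 = 1.8249
P_K = (1−ρ)ρ^K/(1−ρ^(K+1)) = (-0.8249·67.406202)/(1 − 123.010646)
= -55.604443/-122.010646 = 0.455734

Final: 0.455734


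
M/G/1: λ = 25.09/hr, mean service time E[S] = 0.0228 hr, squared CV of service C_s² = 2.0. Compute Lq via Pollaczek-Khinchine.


ρ = λ·E[S] = 25.09·0.0228 = 0.5721
Lq = ρ²(1+C_s²)/(2(1−ρ)) = 0.3272·(1+2.0)/(2·0.4279)
= 0.3272·3.0000/0.8559 = 1.14702

Final: 1.14702


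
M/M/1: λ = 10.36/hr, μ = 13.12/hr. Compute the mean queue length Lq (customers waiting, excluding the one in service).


ρ = 10.36/13.12 = 0.7896
Lq = ρ²/(1−ρ) = 0.6235/0.2104 = 2.9640

Final: 2.9640


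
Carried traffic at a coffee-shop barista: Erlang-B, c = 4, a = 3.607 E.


B(4,3.607) = 0.271408 (Erlang-B)
Carried load = a(1 − B) = 3.607·(1 − 0.271408) = 3.607·0.728592 = 2.6280 E

Final: 2.6280 Erlangs


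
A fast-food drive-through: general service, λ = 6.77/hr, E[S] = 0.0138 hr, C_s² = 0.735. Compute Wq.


ρ = λ·E[S] = 6.77·0.0138 = 0.09343
E[S²] = E[S]²(1+C_s²) = 0.0138²·(1+0.735) = 0.0003304
Wq = λ·E[S²]/(2(1−ρ)) = 6.77·0.0003304/(2·0.9066) = 0.001234 hr

Final: 0.001234 hr


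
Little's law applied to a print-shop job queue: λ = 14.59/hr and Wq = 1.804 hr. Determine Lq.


Lq = λWq = 14.59·1.804 = 26.3204

Final: 26.3204


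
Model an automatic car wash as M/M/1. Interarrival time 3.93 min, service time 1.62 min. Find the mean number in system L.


λ = 60/3.93 = 15.2672 /hr
μ = 60/1.62 = 37.0370 /hr
ρ = λ/μ = 15.2672/37.0370 = 0.4122
L = ρ/(1−ρ) = 0.4122/0.5878 = 0.7013

Final: 0.7013


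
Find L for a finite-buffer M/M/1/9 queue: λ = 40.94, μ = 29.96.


ρ = 40.94/29.96 = 1.3665
L = ρ[1 − (K+1)ρ^K + Kρ^(K+1)] / [(1−ρ)(1−ρ^(K+1))]
Numerator: 1.3665·(1 − 10·16.613237 + 9·22.701800) = 53.544257
Denominator: (-0.3665)·(-21.701800) = 7.953463
L = 53.544257/7.953463 = 6.7322

Final: 6.7322
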